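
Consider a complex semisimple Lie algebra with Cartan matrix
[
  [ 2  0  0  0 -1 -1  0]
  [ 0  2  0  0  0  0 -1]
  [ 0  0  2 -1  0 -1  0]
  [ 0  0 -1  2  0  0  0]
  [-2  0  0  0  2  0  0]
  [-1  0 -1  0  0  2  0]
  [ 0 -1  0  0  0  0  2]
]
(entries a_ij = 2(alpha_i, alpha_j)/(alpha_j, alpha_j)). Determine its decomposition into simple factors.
A2 ⊕ C5

The diagram associated to this matrix has two connected components: the simple roots {alpha_2, alpha_7} form a chain of 2 nodes with single edges (A_2), and {alpha_1, alpha_3, alpha_4, alpha_5, alpha_6} form a chain of 5 nodes with a double edge at one end; the terminal node there is the unique long simple root (C_5). A semisimple Lie algebra decomposes uniquely as the direct sum of simple ideals, one per connected component of its Dynkin diagram, so g ≅ A_2 ⊕ C_5 (dimension 8 + 55 = 63).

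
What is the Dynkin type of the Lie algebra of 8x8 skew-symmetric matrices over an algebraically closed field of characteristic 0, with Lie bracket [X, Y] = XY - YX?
D4

This is so(8) with 8 even, which has dimension 8(8-1)/2 = 28 and rank 8/2 = 4. In the classification of classical Lie algebras, the orthogonal algebra so(2n) in an even number of variables has type D_n; here n = 4, so the Dynkin diagram is a chain of 2 nodes with a fork of two nodes at one end (D_4). Hence the type is D_4.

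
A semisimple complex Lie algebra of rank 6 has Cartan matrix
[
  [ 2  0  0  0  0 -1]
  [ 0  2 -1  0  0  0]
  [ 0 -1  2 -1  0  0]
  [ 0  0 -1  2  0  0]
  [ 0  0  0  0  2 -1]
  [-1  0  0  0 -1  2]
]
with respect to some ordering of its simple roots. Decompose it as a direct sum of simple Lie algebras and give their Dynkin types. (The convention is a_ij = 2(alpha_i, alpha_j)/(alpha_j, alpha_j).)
The diagram associated to this matrix has two connected components: the simple roots {alpha_2, alpha_3, alpha_4} form a chain of 3 nodes with single edges (A_3), and {alpha_1, alpha_5, alpha_6} form a chain of 3 nodes with single edges (A_3). A semisimple Lie algebra decomposes uniquely as the direct sum of simple ideals, one per connected component of its Dynkin diagram, so g ≅ A_3 ⊕ A_3 (dimension 15 + 15 = 30).

A3 + A3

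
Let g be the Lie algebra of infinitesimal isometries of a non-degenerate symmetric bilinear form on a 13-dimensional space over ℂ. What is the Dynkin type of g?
This is so(13) with 13 odd, which has dimension 13(13-1)/2 = 78 and rank (13-1)/2 = 6. In the classification of classical Lie algebras, the orthogonal algebra so(2n+1) in an odd number of variables has type B_n; here n = 6, so the Dynkin diagram is a chain of 6 nodes with a double edge at one end; the terminal node there is the unique short simple root (B_6). Hence the type is B_6.

B_6 (so(13))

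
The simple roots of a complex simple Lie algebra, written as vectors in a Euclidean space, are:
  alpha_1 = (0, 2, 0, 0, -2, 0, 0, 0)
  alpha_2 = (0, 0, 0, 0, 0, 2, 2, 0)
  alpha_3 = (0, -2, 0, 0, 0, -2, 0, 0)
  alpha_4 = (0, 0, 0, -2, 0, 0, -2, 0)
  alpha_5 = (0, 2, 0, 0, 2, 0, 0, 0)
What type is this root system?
D5

Compute the Cartan integers a_ij = 2(alpha_i, alpha_j)/(alpha_j, alpha_j); the resulting 5x5 Cartan matrix is
[[2, 0, -1, 0, 0], [0, 2, -1, -1, 0], [-1, -1, 2, 0, -1], [0, -1, 0, 2, 0], [0, 0, -1, 0, 2]].
All simple roots have the same length, so the diagram is simply laced. The associated Dynkin diagram is a chain of 3 nodes with a fork of two nodes at one end (D_5), so the type is D_5 (the algebra so(10)).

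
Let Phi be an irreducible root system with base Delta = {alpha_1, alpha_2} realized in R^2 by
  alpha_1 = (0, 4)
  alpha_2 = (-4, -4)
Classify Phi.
Compute the Cartan integers a_ij = 2(alpha_i, alpha_j)/(alpha_j, alpha_j); the resulting 2x2 Cartan matrix is
[[2, -1], [-2, 2]].
The roots have two lengths (squared-length ratio 2:1); the short ones are alpha_{1}. The associated Dynkin diagram is a chain of 2 nodes with a double edge at one end; the terminal node there is the unique short simple root (B_2), so the type is B_2 (the algebra so(5)).

B_2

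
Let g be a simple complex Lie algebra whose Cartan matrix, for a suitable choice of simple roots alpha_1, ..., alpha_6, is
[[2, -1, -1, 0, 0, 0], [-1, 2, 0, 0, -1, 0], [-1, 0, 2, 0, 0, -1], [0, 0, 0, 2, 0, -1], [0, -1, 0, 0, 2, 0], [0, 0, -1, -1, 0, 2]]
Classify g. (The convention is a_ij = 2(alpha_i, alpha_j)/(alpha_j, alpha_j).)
The matrix has rank 6 with 2's on the diagonal. Reading the off-diagonal entries as Dynkin edges (a single edge where a_ij = a_ji = -1; a double or triple edge where a_ij * a_ji = 2 or 3), the diagram is a chain of 6 nodes with single edges (A_6). One simple-root ordering that puts it in standard form is (alpha_5, alpha_2, alpha_1, alpha_3, alpha_6, alpha_4). So the algebra is type A_6, i.e. sl(7).

A_6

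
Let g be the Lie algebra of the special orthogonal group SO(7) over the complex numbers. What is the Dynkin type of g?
This is so(7) with 7 odd, which has dimension 7(7-1)/2 = 21 and rank (7-1)/2 = 3. In the classification of classical Lie algebras, the orthogonal algebra so(2n+1) in an odd number of variables has type B_n; here n = 3, so the Dynkin diagram is a chain of 3 nodes with a double edge at one end; the terminal node there is the unique short simple root (B_3). Hence the type is B_3.

type B_3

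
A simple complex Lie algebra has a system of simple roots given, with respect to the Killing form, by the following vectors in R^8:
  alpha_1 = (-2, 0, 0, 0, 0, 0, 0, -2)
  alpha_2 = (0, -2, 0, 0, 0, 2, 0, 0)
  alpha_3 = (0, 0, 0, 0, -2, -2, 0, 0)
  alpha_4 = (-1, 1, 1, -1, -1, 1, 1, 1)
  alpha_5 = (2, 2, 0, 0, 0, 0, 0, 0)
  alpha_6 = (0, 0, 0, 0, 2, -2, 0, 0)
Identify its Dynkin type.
Compute the Cartan integers a_ij = 2(alpha_i, alpha_j)/(alpha_j, alpha_j); the resulting 6x6 Cartan matrix is
[[2, 0, 0, 0, -1, 0], [0, 2, -1, 0, -1, -1], [0, -1, 2, 0, 0, 0], [0, 0, 0, 2, 0, -1], [-1, -1, 0, 0, 2, 0], [0, -1, 0, -1, 0, 2]].
All simple roots have the same length, so the diagram is simply laced. The associated Dynkin diagram is a chain of 5 nodes with one extra node attached to the third node from one end (E_6), so the type is E_6.

E_6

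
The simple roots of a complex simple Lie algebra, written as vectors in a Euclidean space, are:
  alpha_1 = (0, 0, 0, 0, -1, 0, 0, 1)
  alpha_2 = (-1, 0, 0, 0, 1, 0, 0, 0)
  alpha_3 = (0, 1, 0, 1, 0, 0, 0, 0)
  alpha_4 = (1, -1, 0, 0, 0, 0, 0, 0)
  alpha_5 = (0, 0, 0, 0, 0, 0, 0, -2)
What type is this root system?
C_5

Compute the Cartan integers a_ij = 2(alpha_i, alpha_j)/(alpha_j, alpha_j); the resulting 5x5 Cartan matrix is
[[2, -1, 0, 0, -1], [-1, 2, 0, -1, 0], [0, 0, 2, -1, 0], [0, -1, -1, 2, 0], [-2, 0, 0, 0, 2]].
The roots have two lengths (squared-length ratio 2:1); the short ones are alpha_{1,2,3,4}. The associated Dynkin diagram is a chain of 5 nodes with a double edge at one end; the terminal node there is the unique long simple root (C_5), so the type is C_5 (the algebra sp(10)).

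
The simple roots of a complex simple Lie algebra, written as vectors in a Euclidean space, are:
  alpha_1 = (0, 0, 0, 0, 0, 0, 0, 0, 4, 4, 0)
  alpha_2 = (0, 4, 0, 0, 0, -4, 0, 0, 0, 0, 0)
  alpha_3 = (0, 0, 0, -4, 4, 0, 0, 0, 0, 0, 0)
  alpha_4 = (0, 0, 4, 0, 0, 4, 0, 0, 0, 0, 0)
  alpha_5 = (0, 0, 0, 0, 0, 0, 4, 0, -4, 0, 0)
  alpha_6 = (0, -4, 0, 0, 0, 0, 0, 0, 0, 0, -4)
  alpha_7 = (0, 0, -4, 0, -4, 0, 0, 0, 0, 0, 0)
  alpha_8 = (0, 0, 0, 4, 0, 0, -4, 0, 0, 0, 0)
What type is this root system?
A_8

Compute the Cartan integers a_ij = 2(alpha_i, alpha_j)/(alpha_j, alpha_j); the resulting 8x8 Cartan matrix is
[[2, 0, 0, 0, -1, 0, 0, 0], [0, 2, 0, -1, 0, -1, 0, 0], [0, 0, 2, 0, 0, 0, -1, -1], [0, -1, 0, 2, 0, 0, -1, 0], [-1, 0, 0, 0, 2, 0, 0, -1], [0, -1, 0, 0, 0, 2, 0, 0], [0, 0, -1, -1, 0, 0, 2, 0], [0, 0, -1, 0, -1, 0, 0, 2]].
All simple roots have the same length, so the diagram is simply laced. The associated Dynkin diagram is a chain of 8 nodes with single edges (A_8), so the type is A_8 (the algebra sl(9)).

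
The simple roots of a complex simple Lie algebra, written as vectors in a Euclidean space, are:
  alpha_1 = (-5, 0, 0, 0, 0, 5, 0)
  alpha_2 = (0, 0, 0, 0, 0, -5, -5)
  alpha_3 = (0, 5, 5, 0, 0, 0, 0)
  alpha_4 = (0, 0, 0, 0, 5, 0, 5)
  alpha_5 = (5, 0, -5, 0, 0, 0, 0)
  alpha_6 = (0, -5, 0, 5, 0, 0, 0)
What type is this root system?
type A_6

Compute the Cartan integers a_ij = 2(alpha_i, alpha_j)/(alpha_j, alpha_j); the resulting 6x6 Cartan matrix is
[[2, -1, 0, 0, -1, 0], [-1, 2, 0, -1, 0, 0], [0, 0, 2, 0, -1, -1], [0, -1, 0, 2, 0, 0], [-1, 0, -1, 0, 2, 0], [0, 0, -1, 0, 0, 2]].
All simple roots have the same length, so the diagram is simply laced. The associated Dynkin diagram is a chain of 6 nodes with single edges (A_6), so the type is A_6 (the algebra sl(7)).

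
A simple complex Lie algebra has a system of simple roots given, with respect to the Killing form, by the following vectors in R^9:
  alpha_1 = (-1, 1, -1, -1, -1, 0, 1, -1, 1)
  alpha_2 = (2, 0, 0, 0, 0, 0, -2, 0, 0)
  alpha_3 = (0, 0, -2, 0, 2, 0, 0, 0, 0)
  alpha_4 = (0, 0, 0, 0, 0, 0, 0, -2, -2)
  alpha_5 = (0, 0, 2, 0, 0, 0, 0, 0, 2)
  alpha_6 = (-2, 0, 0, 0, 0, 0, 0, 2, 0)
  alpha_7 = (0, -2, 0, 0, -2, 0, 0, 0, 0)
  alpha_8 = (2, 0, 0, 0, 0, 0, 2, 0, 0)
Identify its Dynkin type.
Compute the Cartan integers a_ij = 2(alpha_i, alpha_j)/(alpha_j, alpha_j); the resulting 8x8 Cartan matrix is
[[2, -1, 0, 0, 0, 0, 0, 0], [-1, 2, 0, 0, 0, -1, 0, 0], [0, 0, 2, 0, -1, 0, -1, 0], [0, 0, 0, 2, -1, -1, 0, 0], [0, 0, -1, -1, 2, 0, 0, 0], [0, -1, 0, -1, 0, 2, 0, -1], [0, 0, -1, 0, 0, 0, 2, 0], [0, 0, 0, 0, 0, -1, 0, 2]].
All simple roots have the same length, so the diagram is simply laced. The associated Dynkin diagram is a chain of 7 nodes with one extra node attached to the third node from one end (E_8), so the type is E_8.

E_8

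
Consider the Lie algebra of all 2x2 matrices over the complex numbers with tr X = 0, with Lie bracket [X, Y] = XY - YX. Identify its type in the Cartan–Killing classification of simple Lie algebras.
This is sl(2), which has dimension 2^2 - 1 = 3 and rank 2 - 1 = 1 (a Cartan subalgebra is the diagonal traceless matrices). In the classification of classical Lie algebras, the special linear algebra sl(n+1) has type A_n; here n = 1, so the Dynkin diagram is a chain of 1 nodes with single edges (A_1). Hence the type is A_1.

A_1 (sl(2))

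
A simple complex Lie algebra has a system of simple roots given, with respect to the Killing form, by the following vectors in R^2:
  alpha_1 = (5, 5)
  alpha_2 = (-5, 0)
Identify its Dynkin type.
Compute the Cartan integers a_ij = 2(alpha_i, alpha_j)/(alpha_j, alpha_j); the resulting 2x2 Cartan matrix is
[[2, -2], [-1, 2]].
The roots have two lengths (squared-length ratio 2:1); the short ones are alpha_{2}. The associated Dynkin diagram is a chain of 2 nodes with a double edge at one end; the terminal node there is the unique short simple root (B_2), so the type is B_2 (the algebra so(5)).

type B_2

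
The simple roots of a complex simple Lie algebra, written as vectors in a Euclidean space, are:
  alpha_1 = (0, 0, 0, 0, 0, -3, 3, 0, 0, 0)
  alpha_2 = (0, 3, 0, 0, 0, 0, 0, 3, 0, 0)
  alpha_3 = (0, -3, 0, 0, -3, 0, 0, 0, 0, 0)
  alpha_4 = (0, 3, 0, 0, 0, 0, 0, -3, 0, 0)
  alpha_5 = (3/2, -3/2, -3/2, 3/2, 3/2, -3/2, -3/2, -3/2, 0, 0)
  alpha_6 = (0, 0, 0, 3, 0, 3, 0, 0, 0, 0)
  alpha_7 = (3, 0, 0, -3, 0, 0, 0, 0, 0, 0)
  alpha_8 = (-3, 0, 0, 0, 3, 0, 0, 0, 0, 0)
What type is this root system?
E_8

Compute the Cartan integers a_ij = 2(alpha_i, alpha_j)/(alpha_j, alpha_j); the resulting 8x8 Cartan matrix is
[[2, 0, 0, 0, 0, -1, 0, 0], [0, 2, -1, 0, -1, 0, 0, 0], [0, -1, 2, -1, 0, 0, 0, -1], [0, 0, -1, 2, 0, 0, 0, 0], [0, -1, 0, 0, 2, 0, 0, 0], [-1, 0, 0, 0, 0, 2, -1, 0], [0, 0, 0, 0, 0, -1, 2, -1], [0, 0, -1, 0, 0, 0, -1, 2]].
All simple roots have the same length, so the diagram is simply laced. The associated Dynkin diagram is a chain of 7 nodes with one extra node attached to the third node from one end (E_8), so the type is E_8.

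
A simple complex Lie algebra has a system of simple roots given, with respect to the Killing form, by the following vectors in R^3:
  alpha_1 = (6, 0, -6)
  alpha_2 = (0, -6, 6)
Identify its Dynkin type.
A_2

Compute the Cartan integers a_ij = 2(alpha_i, alpha_j)/(alpha_j, alpha_j); the resulting 2x2 Cartan matrix is
[[2, -1], [-1, 2]].
All simple roots have the same length, so the diagram is simply laced. The associated Dynkin diagram is a chain of 2 nodes with single edges (A_2), so the type is A_2 (the algebra sl(3)).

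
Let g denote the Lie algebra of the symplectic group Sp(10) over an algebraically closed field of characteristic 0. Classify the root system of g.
This is sp(10), which has dimension 10(10+1)/2 = 55 and rank 10/2 = 5. In the classification of classical Lie algebras, the symplectic algebra sp(2n) has type C_n; here n = 5, so the Dynkin diagram is a chain of 5 nodes with a double edge at one end; the terminal node there is the unique long simple root (C_5). Hence the type is C_5.

type C_5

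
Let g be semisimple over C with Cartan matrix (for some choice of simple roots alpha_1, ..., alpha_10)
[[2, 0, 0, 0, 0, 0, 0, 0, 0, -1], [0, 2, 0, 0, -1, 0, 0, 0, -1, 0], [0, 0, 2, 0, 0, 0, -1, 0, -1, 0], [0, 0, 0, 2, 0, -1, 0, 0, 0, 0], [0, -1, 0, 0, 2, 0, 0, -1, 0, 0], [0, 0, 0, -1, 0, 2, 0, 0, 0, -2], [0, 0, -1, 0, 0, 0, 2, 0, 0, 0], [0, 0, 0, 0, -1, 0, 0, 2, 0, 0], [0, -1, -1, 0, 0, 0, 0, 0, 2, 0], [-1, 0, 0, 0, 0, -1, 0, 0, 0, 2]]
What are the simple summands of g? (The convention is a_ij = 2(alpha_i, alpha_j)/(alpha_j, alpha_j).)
The diagram associated to this matrix has two connected components: the simple roots {alpha_2, alpha_3, alpha_5, alpha_7, alpha_8, alpha_9} form a chain of 6 nodes with single edges (A_6), and {alpha_1, alpha_4, alpha_6, alpha_10} form a chain of 4 nodes with a double edge between the middle two (F_4). A semisimple Lie algebra decomposes uniquely as the direct sum of simple ideals, one per connected component of its Dynkin diagram, so g ≅ A_6 ⊕ F_4 (dimension 48 + 52 = 100).

A_6 (sl(7)) ⊕ F_4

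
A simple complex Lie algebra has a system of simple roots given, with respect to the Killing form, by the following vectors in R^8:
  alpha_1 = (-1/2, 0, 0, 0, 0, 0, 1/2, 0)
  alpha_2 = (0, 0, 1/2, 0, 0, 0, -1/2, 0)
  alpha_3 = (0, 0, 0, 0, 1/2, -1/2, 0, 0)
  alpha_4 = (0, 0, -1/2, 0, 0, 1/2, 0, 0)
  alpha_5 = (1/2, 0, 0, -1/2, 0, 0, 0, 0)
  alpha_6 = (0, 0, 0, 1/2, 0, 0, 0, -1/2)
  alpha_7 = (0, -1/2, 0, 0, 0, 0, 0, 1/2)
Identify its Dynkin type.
Compute the Cartan integers a_ij = 2(alpha_i, alpha_j)/(alpha_j, alpha_j); the resulting 7x7 Cartan matrix is
[[2, -1, 0, 0, -1, 0, 0], [-1, 2, 0, -1, 0, 0, 0], [0, 0, 2, -1, 0, 0, 0], [0, -1, -1, 2, 0, 0, 0], [-1, 0, 0, 0, 2, -1, 0], [0, 0, 0, 0, -1, 2, -1], [0, 0, 0, 0, 0, -1, 2]].
All simple roots have the same length, so the diagram is simply laced. The associated Dynkin diagram is a chain of 7 nodes with single edges (A_7), so the type is A_7 (the algebra sl(8)).

A7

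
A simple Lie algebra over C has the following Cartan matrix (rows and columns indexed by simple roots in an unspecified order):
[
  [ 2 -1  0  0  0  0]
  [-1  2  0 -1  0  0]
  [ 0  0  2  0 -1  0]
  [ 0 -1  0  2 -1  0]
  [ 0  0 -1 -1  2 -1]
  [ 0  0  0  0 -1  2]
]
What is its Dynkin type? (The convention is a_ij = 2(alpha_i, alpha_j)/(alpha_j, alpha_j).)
The matrix has rank 6 with 2's on the diagonal. Reading the off-diagonal entries as Dynkin edges (a single edge where a_ij = a_ji = -1; a double or triple edge where a_ij * a_ji = 2 or 3), the diagram is a chain of 4 nodes with a fork of two nodes at one end (D_6). One simple-root ordering that puts it in standard form is (alpha_1, alpha_2, alpha_4, alpha_5, alpha_6, alpha_3). So the algebra is type D_6, i.e. so(12).

type D_6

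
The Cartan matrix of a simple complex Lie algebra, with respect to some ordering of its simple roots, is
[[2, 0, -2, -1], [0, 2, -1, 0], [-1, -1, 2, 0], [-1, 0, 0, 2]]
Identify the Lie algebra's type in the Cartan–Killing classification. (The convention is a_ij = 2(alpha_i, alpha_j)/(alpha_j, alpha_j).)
The matrix has rank 4 with 2's on the diagonal. Reading the off-diagonal entries as Dynkin edges (a single edge where a_ij = a_ji = -1; a double or triple edge where a_ij * a_ji = 2 or 3), the diagram is a chain of 4 nodes with a double edge between the middle two (F_4). One simple-root ordering that puts it in standard form is (alpha_4, alpha_1, alpha_3, alpha_2). So the algebra is type F_4.

F_4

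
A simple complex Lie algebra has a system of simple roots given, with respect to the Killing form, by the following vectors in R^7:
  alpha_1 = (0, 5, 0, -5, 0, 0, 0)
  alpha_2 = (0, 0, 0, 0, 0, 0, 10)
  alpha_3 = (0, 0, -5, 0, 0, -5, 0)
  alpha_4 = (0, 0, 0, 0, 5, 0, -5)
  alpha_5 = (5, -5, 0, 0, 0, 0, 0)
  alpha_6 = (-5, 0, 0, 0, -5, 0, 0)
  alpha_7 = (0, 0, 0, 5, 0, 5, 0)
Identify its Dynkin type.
C7

Compute the Cartan integers a_ij = 2(alpha_i, alpha_j)/(alpha_j, alpha_j); the resulting 7x7 Cartan matrix is
[[2, 0, 0, 0, -1, 0, -1], [0, 2, 0, -2, 0, 0, 0], [0, 0, 2, 0, 0, 0, -1], [0, -1, 0, 2, 0, -1, 0], [-1, 0, 0, 0, 2, -1, 0], [0, 0, 0, -1, -1, 2, 0], [-1, 0, -1, 0, 0, 0, 2]].
The roots have two lengths (squared-length ratio 2:1); the short ones are alpha_{1,3,4,5,6,7}. The associated Dynkin diagram is a chain of 7 nodes with a double edge at one end; the terminal node there is the unique long simple root (C_7), so the type is C_7 (the algebra sp(14)).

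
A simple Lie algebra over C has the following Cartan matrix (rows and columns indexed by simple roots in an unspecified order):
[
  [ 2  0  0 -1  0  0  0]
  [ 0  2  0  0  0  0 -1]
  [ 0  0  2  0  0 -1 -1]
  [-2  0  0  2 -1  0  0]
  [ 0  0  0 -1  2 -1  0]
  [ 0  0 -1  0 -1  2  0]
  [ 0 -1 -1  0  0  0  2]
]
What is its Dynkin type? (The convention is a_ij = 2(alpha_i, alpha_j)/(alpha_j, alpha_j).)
The matrix has rank 7 with 2's on the diagonal. Reading the off-diagonal entries as Dynkin edges (a single edge where a_ij = a_ji = -1; a double or triple edge where a_ij * a_ji = 2 or 3), the diagram is a chain of 7 nodes with a double edge at one end; the terminal node there is the unique short simple root (B_7). One simple-root ordering that puts it in standard form is (alpha_2, alpha_7, alpha_3, alpha_6, alpha_5, alpha_4, alpha_1). So the algebra is type B_7, i.e. so(15).

B7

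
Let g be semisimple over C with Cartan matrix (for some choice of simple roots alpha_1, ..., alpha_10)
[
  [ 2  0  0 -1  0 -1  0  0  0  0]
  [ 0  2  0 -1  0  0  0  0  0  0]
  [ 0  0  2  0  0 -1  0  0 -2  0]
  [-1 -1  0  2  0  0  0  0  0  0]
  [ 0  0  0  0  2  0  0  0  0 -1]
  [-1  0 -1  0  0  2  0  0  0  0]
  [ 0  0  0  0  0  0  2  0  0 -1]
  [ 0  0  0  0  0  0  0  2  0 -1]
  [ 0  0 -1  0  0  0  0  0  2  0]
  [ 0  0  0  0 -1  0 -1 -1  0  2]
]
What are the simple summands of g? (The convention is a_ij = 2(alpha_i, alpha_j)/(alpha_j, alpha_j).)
The diagram associated to this matrix has two connected components: the simple roots {alpha_1, alpha_2, alpha_3, alpha_4, alpha_6, alpha_9} form a chain of 6 nodes with a double edge at one end; the terminal node there is the unique short simple root (B_6), and {alpha_5, alpha_7, alpha_8, alpha_10} form a chain of 2 nodes with a fork of two nodes at one end (D_4). A semisimple Lie algebra decomposes uniquely as the direct sum of simple ideals, one per connected component of its Dynkin diagram, so g ≅ B_6 ⊕ D_4 (dimension 78 + 28 = 106).

type B_6 ⊕ type D_4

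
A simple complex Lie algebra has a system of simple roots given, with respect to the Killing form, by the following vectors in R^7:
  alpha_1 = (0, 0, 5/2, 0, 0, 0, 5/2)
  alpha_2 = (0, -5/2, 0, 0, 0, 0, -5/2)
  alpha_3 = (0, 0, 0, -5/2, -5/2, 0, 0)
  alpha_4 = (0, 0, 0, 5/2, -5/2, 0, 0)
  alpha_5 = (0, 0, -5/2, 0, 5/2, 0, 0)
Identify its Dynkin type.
Compute the Cartan integers a_ij = 2(alpha_i, alpha_j)/(alpha_j, alpha_j); the resulting 5x5 Cartan matrix is
[[2, -1, 0, 0, -1], [-1, 2, 0, 0, 0], [0, 0, 2, 0, -1], [0, 0, 0, 2, -1], [-1, 0, -1, -1, 2]].
All simple roots have the same length, so the diagram is simply laced. The associated Dynkin diagram is a chain of 3 nodes with a fork of two nodes at one end (D_5), so the type is D_5 (the algebra so(10)).

D5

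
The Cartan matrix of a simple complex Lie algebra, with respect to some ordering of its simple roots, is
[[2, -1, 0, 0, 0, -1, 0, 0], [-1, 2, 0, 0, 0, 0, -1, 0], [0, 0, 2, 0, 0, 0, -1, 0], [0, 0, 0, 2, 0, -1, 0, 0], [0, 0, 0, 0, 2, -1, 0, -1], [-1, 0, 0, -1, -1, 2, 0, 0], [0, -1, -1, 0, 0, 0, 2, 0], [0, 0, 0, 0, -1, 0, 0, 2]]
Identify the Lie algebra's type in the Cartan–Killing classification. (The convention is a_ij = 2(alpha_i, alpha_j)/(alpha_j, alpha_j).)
The matrix has rank 8 with 2's on the diagonal. Reading the off-diagonal entries as Dynkin edges (a single edge where a_ij = a_ji = -1; a double or triple edge where a_ij * a_ji = 2 or 3), the diagram is a chain of 7 nodes with one extra node attached to the third node from one end (E_8). One simple-root ordering that puts it in standard form is (alpha_8, alpha_4, alpha_5, alpha_6, alpha_1, alpha_2, alpha_7, alpha_3). So the algebra is type E_8.

type E_8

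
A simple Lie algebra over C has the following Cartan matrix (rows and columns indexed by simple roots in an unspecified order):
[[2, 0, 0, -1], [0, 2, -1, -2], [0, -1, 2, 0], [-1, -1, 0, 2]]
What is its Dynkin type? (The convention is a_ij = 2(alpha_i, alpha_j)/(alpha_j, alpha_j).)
F4

The matrix has rank 4 with 2's on the diagonal. Reading the off-diagonal entries as Dynkin edges (a single edge where a_ij = a_ji = -1; a double or triple edge where a_ij * a_ji = 2 or 3), the diagram is a chain of 4 nodes with a double edge between the middle two (F_4). One simple-root ordering that puts it in standard form is (alpha_3, alpha_2, alpha_4, alpha_1). So the algebra is type F_4.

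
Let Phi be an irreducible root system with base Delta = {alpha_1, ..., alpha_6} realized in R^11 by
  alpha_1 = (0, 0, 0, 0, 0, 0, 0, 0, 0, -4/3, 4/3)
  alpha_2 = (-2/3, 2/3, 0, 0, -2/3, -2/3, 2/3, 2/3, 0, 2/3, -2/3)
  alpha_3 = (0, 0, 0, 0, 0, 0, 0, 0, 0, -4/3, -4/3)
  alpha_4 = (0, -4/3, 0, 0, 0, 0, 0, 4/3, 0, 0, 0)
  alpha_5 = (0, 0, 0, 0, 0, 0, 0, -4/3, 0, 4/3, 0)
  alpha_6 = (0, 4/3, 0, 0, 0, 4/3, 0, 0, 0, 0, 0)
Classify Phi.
E_6

Compute the Cartan integers a_ij = 2(alpha_i, alpha_j)/(alpha_j, alpha_j); the resulting 6x6 Cartan matrix is
[[2, -1, 0, 0, -1, 0], [-1, 2, 0, 0, 0, 0], [0, 0, 2, 0, -1, 0], [0, 0, 0, 2, -1, -1], [-1, 0, -1, -1, 2, 0], [0, 0, 0, -1, 0, 2]].
All simple roots have the same length, so the diagram is simply laced. The associated Dynkin diagram is a chain of 5 nodes with one extra node attached to the third node from one end (E_6), so the type is E_6.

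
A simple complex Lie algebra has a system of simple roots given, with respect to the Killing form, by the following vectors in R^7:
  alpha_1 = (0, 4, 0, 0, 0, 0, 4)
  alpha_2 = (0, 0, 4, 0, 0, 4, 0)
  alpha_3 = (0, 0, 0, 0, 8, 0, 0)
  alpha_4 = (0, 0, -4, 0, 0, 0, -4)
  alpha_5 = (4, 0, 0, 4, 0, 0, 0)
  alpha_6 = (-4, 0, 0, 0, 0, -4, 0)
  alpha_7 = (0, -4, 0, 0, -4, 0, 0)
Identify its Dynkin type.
Compute the Cartan integers a_ij = 2(alpha_i, alpha_j)/(alpha_j, alpha_j); the resulting 7x7 Cartan matrix is
[[2, 0, 0, -1, 0, 0, -1], [0, 2, 0, -1, 0, -1, 0], [0, 0, 2, 0, 0, 0, -2], [-1, -1, 0, 2, 0, 0, 0], [0, 0, 0, 0, 2, -1, 0], [0, -1, 0, 0, -1, 2, 0], [-1, 0, -1, 0, 0, 0, 2]].
The roots have two lengths (squared-length ratio 2:1); the short ones are alpha_{1,2,4,5,6,7}. The associated Dynkin diagram is a chain of 7 nodes with a double edge at one end; the terminal node there is the unique long simple root (C_7), so the type is C_7 (the algebra sp(14)).

C_7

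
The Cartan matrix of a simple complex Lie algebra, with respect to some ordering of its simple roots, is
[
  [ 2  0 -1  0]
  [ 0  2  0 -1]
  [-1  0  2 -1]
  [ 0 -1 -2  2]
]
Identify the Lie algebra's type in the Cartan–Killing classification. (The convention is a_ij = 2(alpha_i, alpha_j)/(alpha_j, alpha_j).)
type F_4

The matrix has rank 4 with 2's on the diagonal. Reading the off-diagonal entries as Dynkin edges (a single edge where a_ij = a_ji = -1; a double or triple edge where a_ij * a_ji = 2 or 3), the diagram is a chain of 4 nodes with a double edge between the middle two (F_4). One simple-root ordering that puts it in standard form is (alpha_2, alpha_4, alpha_3, alpha_1). So the algebra is type F_4.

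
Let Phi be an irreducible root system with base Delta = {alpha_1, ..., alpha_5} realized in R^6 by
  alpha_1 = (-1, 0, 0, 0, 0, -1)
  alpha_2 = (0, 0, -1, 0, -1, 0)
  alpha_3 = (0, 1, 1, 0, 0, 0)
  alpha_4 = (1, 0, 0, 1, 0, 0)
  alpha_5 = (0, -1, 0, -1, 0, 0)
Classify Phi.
Compute the Cartan integers a_ij = 2(alpha_i, alpha_j)/(alpha_j, alpha_j); the resulting 5x5 Cartan matrix is
[[2, 0, 0, -1, 0], [0, 2, -1, 0, 0], [0, -1, 2, 0, -1], [-1, 0, 0, 2, -1], [0, 0, -1, -1, 2]].
All simple roots have the same length, so the diagram is simply laced. The associated Dynkin diagram is a chain of 5 nodes with single edges (A_5), so the type is A_5 (the algebra sl(6)).

A5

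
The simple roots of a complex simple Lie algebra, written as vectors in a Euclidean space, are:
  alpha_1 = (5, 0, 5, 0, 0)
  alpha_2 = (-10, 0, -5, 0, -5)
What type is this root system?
G_2

Compute the Cartan integers a_ij = 2(alpha_i, alpha_j)/(alpha_j, alpha_j); the resulting 2x2 Cartan matrix is
[[2, -1], [-3, 2]].
The roots have two lengths (squared-length ratio 3:1); the short ones are alpha_{1}. The associated Dynkin diagram is two nodes joined by a triple edge (G_2), so the type is G_2.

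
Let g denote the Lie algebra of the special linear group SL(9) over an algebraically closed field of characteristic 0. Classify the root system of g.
A_8 (sl(9))

This is sl(9), which has dimension 9^2 - 1 = 80 and rank 9 - 1 = 8 (a Cartan subalgebra is the diagonal traceless matrices). In the classification of classical Lie algebras, the special linear algebra sl(n+1) has type A_n; here n = 8, so the Dynkin diagram is a chain of 8 nodes with single edges (A_8). Hence the type is A_8.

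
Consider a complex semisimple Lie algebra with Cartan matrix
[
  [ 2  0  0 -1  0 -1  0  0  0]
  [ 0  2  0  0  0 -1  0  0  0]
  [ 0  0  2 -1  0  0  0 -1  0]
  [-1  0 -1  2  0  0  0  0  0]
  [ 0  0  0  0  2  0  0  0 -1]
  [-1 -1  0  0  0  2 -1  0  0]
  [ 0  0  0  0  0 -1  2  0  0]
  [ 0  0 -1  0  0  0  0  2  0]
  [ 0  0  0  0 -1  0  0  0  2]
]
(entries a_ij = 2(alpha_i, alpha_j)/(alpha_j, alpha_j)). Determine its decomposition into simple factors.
The diagram associated to this matrix has two connected components: the simple roots {alpha_5, alpha_9} form a chain of 2 nodes with single edges (A_2), and {alpha_1, alpha_2, alpha_3, alpha_4, alpha_6, alpha_7, alpha_8} form a chain of 5 nodes with a fork of two nodes at one end (D_7). A semisimple Lie algebra decomposes uniquely as the direct sum of simple ideals, one per connected component of its Dynkin diagram, so g ≅ A_2 ⊕ D_7 (dimension 8 + 91 = 99).

type A_2 + type D_7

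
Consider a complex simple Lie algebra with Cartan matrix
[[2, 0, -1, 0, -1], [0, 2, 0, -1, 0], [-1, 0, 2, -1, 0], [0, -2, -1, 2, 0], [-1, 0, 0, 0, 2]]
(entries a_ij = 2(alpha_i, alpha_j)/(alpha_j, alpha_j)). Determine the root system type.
The matrix has rank 5 with 2's on the diagonal. Reading the off-diagonal entries as Dynkin edges (a single edge where a_ij = a_ji = -1; a double or triple edge where a_ij * a_ji = 2 or 3), the diagram is a chain of 5 nodes with a double edge at one end; the terminal node there is the unique short simple root (B_5). One simple-root ordering that puts it in standard form is (alpha_5, alpha_1, alpha_3, alpha_4, alpha_2). So the algebra is type B_5, i.e. so(11).

B_5 (so(11))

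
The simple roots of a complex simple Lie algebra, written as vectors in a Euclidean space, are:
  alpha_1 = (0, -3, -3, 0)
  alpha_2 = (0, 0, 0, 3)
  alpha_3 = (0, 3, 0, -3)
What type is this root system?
Compute the Cartan integers a_ij = 2(alpha_i, alpha_j)/(alpha_j, alpha_j); the resulting 3x3 Cartan matrix is
[[2, 0, -1], [0, 2, -1], [-1, -2, 2]].
The roots have two lengths (squared-length ratio 2:1); the short ones are alpha_{2}. The associated Dynkin diagram is a chain of 3 nodes with a double edge at one end; the terminal node there is the unique short simple root (B_3), so the type is B_3 (the algebra so(7)).

B_3 (so(7))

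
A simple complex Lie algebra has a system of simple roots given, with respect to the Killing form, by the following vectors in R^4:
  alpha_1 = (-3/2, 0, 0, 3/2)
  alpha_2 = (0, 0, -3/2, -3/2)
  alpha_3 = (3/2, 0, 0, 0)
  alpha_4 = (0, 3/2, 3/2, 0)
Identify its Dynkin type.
B_4 (so(9))

Compute the Cartan integers a_ij = 2(alpha_i, alpha_j)/(alpha_j, alpha_j); the resulting 4x4 Cartan matrix is
[[2, -1, -2, 0], [-1, 2, 0, -1], [-1, 0, 2, 0], [0, -1, 0, 2]].
The roots have two lengths (squared-length ratio 2:1); the short ones are alpha_{3}. The associated Dynkin diagram is a chain of 4 nodes with a double edge at one end; the terminal node there is the unique short simple root (B_4), so the type is B_4 (the algebra so(9)).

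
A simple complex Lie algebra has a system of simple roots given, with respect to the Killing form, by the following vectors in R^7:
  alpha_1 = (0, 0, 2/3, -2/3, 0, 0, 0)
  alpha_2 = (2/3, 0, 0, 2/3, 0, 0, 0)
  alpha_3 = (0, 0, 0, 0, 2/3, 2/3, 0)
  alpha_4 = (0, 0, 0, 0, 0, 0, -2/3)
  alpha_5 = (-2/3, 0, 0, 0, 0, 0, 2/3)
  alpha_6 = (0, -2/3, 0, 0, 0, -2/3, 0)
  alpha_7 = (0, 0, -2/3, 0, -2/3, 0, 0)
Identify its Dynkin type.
Compute the Cartan integers a_ij = 2(alpha_i, alpha_j)/(alpha_j, alpha_j); the resulting 7x7 Cartan matrix is
[[2, -1, 0, 0, 0, 0, -1], [-1, 2, 0, 0, -1, 0, 0], [0, 0, 2, 0, 0, -1, -1], [0, 0, 0, 2, -1, 0, 0], [0, -1, 0, -2, 2, 0, 0], [0, 0, -1, 0, 0, 2, 0], [-1, 0, -1, 0, 0, 0, 2]].
The roots have two lengths (squared-length ratio 2:1); the short ones are alpha_{4}. The associated Dynkin diagram is a chain of 7 nodes with a double edge at one end; the terminal node there is the unique short simple root (B_7), so the type is B_7 (the algebra so(15)).

B_7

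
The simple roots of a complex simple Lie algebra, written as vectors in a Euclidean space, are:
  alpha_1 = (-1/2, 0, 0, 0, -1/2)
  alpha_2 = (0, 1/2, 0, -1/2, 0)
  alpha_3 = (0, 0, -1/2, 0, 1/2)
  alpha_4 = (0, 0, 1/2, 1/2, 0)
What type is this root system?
A4

Compute the Cartan integers a_ij = 2(alpha_i, alpha_j)/(alpha_j, alpha_j); the resulting 4x4 Cartan matrix is
[[2, 0, -1, 0], [0, 2, 0, -1], [-1, 0, 2, -1], [0, -1, -1, 2]].
All simple roots have the same length, so the diagram is simply laced. The associated Dynkin diagram is a chain of 4 nodes with single edges (A_4), so the type is A_4 (the algebra sl(5)).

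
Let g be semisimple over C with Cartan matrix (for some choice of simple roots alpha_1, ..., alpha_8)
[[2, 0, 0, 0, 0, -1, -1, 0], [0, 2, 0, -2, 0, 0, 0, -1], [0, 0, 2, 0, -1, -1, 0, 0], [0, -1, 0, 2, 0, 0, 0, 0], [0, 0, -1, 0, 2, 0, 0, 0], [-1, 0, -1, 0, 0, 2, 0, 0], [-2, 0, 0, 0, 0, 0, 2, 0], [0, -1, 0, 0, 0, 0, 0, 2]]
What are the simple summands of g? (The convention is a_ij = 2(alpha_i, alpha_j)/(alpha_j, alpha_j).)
The diagram associated to this matrix has two connected components: the simple roots {alpha_2, alpha_4, alpha_8} form a chain of 3 nodes with a double edge at one end; the terminal node there is the unique short simple root (B_3), and {alpha_1, alpha_3, alpha_5, alpha_6, alpha_7} form a chain of 5 nodes with a double edge at one end; the terminal node there is the unique long simple root (C_5). A semisimple Lie algebra decomposes uniquely as the direct sum of simple ideals, one per connected component of its Dynkin diagram, so g ≅ B_3 ⊕ C_5 (dimension 21 + 55 = 76).

B_3 ⊕ C_5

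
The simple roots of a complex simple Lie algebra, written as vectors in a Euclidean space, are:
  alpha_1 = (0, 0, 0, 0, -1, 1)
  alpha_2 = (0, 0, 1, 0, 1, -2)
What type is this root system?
G2

Compute the Cartan integers a_ij = 2(alpha_i, alpha_j)/(alpha_j, alpha_j); the resulting 2x2 Cartan matrix is
[[2, -1], [-3, 2]].
The roots have two lengths (squared-length ratio 3:1); the short ones are alpha_{1}. The associated Dynkin diagram is two nodes joined by a triple edge (G_2), so the type is G_2.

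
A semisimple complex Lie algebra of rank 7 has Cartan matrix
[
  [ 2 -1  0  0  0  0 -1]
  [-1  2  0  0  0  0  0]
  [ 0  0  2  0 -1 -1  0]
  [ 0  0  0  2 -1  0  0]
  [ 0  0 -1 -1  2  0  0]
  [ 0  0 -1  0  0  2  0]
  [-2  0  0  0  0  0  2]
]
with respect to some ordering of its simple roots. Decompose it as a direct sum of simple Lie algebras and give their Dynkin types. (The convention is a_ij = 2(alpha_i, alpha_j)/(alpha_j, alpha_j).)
The diagram associated to this matrix has two connected components: the simple roots {alpha_3, alpha_4, alpha_5, alpha_6} form a chain of 4 nodes with single edges (A_4), and {alpha_1, alpha_2, alpha_7} form a chain of 3 nodes with a double edge at one end; the terminal node there is the unique long simple root (C_3). A semisimple Lie algebra decomposes uniquely as the direct sum of simple ideals, one per connected component of its Dynkin diagram, so g ≅ A_4 ⊕ C_3 (dimension 24 + 21 = 45).

A_4 (sl(5)) + C_3 (sp(6))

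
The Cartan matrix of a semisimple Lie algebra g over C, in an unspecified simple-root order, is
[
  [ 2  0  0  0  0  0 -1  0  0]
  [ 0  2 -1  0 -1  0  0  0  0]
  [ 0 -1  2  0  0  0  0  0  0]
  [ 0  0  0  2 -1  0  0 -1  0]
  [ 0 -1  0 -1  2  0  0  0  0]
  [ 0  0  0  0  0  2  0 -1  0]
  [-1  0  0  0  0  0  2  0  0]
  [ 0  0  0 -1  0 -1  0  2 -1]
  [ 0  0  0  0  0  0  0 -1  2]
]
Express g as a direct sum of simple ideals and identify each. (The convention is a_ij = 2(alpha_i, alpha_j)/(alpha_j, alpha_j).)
The diagram associated to this matrix has two connected components: the simple roots {alpha_1, alpha_7} form a chain of 2 nodes with single edges (A_2), and {alpha_2, alpha_3, alpha_4, alpha_5, alpha_6, alpha_8, alpha_9} form a chain of 5 nodes with a fork of two nodes at one end (D_7). A semisimple Lie algebra decomposes uniquely as the direct sum of simple ideals, one per connected component of its Dynkin diagram, so g ≅ A_2 ⊕ D_7 (dimension 8 + 91 = 99).

A_2 ⊕ D_7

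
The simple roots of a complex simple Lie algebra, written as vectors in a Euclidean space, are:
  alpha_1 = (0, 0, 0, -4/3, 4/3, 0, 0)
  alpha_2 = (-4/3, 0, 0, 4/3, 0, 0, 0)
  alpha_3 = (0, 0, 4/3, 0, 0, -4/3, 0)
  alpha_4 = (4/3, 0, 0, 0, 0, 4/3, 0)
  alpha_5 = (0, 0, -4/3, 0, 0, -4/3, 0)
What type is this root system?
Compute the Cartan integers a_ij = 2(alpha_i, alpha_j)/(alpha_j, alpha_j); the resulting 5x5 Cartan matrix is
[[2, -1, 0, 0, 0], [-1, 2, 0, -1, 0], [0, 0, 2, -1, 0], [0, -1, -1, 2, -1], [0, 0, 0, -1, 2]].
All simple roots have the same length, so the diagram is simply laced. The associated Dynkin diagram is a chain of 3 nodes with a fork of two nodes at one end (D_5), so the type is D_5 (the algebra so(10)).

D5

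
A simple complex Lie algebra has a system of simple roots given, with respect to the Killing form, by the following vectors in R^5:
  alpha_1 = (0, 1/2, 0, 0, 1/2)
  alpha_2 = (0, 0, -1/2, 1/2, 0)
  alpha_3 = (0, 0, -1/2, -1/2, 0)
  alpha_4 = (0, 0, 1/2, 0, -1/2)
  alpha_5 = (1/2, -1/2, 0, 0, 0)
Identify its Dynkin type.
Compute the Cartan integers a_ij = 2(alpha_i, alpha_j)/(alpha_j, alpha_j); the resulting 5x5 Cartan matrix is
[[2, 0, 0, -1, -1], [0, 2, 0, -1, 0], [0, 0, 2, -1, 0], [-1, -1, -1, 2, 0], [-1, 0, 0, 0, 2]].
All simple roots have the same length, so the diagram is simply laced. The associated Dynkin diagram is a chain of 3 nodes with a fork of two nodes at one end (D_5), so the type is D_5 (the algebra so(10)).

D_5 (so(10))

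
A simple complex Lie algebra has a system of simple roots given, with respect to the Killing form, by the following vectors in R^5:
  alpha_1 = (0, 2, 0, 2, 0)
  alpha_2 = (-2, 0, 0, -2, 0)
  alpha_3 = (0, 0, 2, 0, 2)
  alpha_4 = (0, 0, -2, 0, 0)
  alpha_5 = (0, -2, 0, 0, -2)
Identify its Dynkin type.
B_5 (so(11))

Compute the Cartan integers a_ij = 2(alpha_i, alpha_j)/(alpha_j, alpha_j); the resulting 5x5 Cartan matrix is
[[2, -1, 0, 0, -1], [-1, 2, 0, 0, 0], [0, 0, 2, -2, -1], [0, 0, -1, 2, 0], [-1, 0, -1, 0, 2]].
The roots have two lengths (squared-length ratio 2:1); the short ones are alpha_{4}. The associated Dynkin diagram is a chain of 5 nodes with a double edge at one end; the terminal node there is the unique short simple root (B_5), so the type is B_5 (the algebra so(11)).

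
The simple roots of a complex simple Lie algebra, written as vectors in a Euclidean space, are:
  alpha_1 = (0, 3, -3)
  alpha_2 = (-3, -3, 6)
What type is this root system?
G_2

Compute the Cartan integers a_ij = 2(alpha_i, alpha_j)/(alpha_j, alpha_j); the resulting 2x2 Cartan matrix is
[[2, -1], [-3, 2]].
The roots have two lengths (squared-length ratio 3:1); the short ones are alpha_{1}. The associated Dynkin diagram is two nodes joined by a triple edge (G_2), so the type is G_2.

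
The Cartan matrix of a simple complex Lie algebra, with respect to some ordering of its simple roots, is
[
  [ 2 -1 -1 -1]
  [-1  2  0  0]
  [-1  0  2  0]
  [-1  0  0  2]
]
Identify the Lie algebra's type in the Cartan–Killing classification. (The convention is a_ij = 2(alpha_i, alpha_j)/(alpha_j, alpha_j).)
type D_4

The matrix has rank 4 with 2's on the diagonal. Reading the off-diagonal entries as Dynkin edges (a single edge where a_ij = a_ji = -1; a double or triple edge where a_ij * a_ji = 2 or 3), the diagram is a chain of 2 nodes with a fork of two nodes at one end (D_4). One simple-root ordering that puts it in standard form is (alpha_3, alpha_1, alpha_2, alpha_4). So the algebra is type D_4, i.e. so(8).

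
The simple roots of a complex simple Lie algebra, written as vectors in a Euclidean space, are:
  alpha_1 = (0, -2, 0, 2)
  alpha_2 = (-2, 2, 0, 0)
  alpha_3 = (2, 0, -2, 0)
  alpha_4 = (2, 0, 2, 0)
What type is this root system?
Compute the Cartan integers a_ij = 2(alpha_i, alpha_j)/(alpha_j, alpha_j); the resulting 4x4 Cartan matrix is
[[2, -1, 0, 0], [-1, 2, -1, -1], [0, -1, 2, 0], [0, -1, 0, 2]].
All simple roots have the same length, so the diagram is simply laced. The associated Dynkin diagram is a chain of 2 nodes with a fork of two nodes at one end (D_4), so the type is D_4 (the algebra so(8)).

D4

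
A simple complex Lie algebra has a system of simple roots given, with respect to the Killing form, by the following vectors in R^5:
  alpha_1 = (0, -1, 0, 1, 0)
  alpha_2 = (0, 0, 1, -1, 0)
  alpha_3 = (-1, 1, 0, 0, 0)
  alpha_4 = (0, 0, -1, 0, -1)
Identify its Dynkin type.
A4

Compute the Cartan integers a_ij = 2(alpha_i, alpha_j)/(alpha_j, alpha_j); the resulting 4x4 Cartan matrix is
[[2, -1, -1, 0], [-1, 2, 0, -1], [-1, 0, 2, 0], [0, -1, 0, 2]].
All simple roots have the same length, so the diagram is simply laced. The associated Dynkin diagram is a chain of 4 nodes with single edges (A_4), so the type is A_4 (the algebra sl(5)).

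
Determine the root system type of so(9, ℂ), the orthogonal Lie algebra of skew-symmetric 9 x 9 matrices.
B_4

This is so(9) with 9 odd, which has dimension 9(9-1)/2 = 36 and rank (9-1)/2 = 4. In the classification of classical Lie algebras, the orthogonal algebra so(2n+1) in an odd number of variables has type B_n; here n = 4, so the Dynkin diagram is a chain of 4 nodes with a double edge at one end; the terminal node there is the unique short simple root (B_4). Hence the type is B_4.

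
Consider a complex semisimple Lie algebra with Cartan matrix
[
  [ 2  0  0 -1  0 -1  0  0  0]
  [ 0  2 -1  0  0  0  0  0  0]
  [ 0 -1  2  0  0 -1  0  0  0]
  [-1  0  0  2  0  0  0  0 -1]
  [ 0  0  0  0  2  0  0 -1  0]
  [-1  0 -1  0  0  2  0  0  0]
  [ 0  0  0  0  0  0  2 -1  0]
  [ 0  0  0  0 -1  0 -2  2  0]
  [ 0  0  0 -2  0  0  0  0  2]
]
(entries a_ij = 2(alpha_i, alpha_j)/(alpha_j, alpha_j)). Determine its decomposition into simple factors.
The diagram associated to this matrix has two connected components: the simple roots {alpha_5, alpha_7, alpha_8} form a chain of 3 nodes with a double edge at one end; the terminal node there is the unique short simple root (B_3), and {alpha_1, alpha_2, alpha_3, alpha_4, alpha_6, alpha_9} form a chain of 6 nodes with a double edge at one end; the terminal node there is the unique long simple root (C_6). A semisimple Lie algebra decomposes uniquely as the direct sum of simple ideals, one per connected component of its Dynkin diagram, so g ≅ B_3 ⊕ C_6 (dimension 21 + 78 = 99).

B_3 ⊕ C_6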